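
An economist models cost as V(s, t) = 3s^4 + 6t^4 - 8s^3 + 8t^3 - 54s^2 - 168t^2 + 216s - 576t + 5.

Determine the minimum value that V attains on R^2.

V(s,t) separates as P(s) + Q(t) + 5, so its minimum is min P + min Q + 5.
P'(s) = 12(s - 3)(s - 2)(s + 3) vanishes at s ∈ {-3, 2, 3}; Q'(t) = 24(t - 4)(t + 2)(t + 3) vanishes at t ∈ {-3, -2, 4}.
Local minima of P (where P''>0): P(-3)=-675, P(3)=189. Local minima of Q: Q(-3)=486, Q(4)=-2944.
So the global minimum of V is P(-3) + Q(4) + 5 = -675 − 2944 + 5 = -3614, attained at (-3, 4).

-3614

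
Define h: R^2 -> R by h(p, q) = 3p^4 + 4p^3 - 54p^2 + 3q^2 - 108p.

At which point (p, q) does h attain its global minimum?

h(p,q) separates as A(p) + B(q), so its minimum is min A + min B.
A'(p) = 12(p - 3)(p + 1)(p + 3) vanishes at p ∈ {-3, -1, 3}; B'(q) = 6q vanishes at q ∈ {0}.
Local minima of A (where A''>0): A(-3)=-27, A(3)=-459. Local minima of B: B(0)=0.
So the global minimum of h is A(3) + B(0) = -459 + 0 = -459, attained at (3, 0).

(3, 0)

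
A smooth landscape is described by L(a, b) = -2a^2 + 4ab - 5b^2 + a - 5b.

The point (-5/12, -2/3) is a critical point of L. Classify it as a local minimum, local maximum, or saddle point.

local maximum

The Hessian of L is constant: H = [[-4, 4], [4, -10]].
det(H) = (-4)·(-10) − 4² = 24.
det(H) > 0 and tr(H) = -14 < 0, so H is negative definite and the point is a local maximum.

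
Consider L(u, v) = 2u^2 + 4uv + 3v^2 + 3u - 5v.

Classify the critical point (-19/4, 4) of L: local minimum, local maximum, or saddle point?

The Hessian of L is constant: H = [[4, 4], [4, 6]].
det(H) = 4·6 − 4² = 8.
det(H) > 0 and tr(H) = 10 > 0, so H is positive definite and the point is a local minimum.

local minimum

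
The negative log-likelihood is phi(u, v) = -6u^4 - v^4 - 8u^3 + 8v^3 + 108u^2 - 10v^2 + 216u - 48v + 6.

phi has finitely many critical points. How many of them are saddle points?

phi separates as a function of u plus a function of v, so ∇phi=0 decouples.
∂phi/∂u = -24(u - 3)(u + 1)(u + 3) = 0 at u ∈ {-3, -1, 3}; ∂phi/∂v = -4(v - 4)(v - 3)(v + 1) = 0 at v ∈ {-1, 3, 4}.
The Hessian is diagonal: diag(phi_uu, phi_vv). Second derivatives: phi_uu(-3)=-288, phi_uu(-1)=192, phi_uu(3)=-576; phi_vv(-1)=-80, phi_vv(3)=16, phi_vv(4)=-20.
Saddle points occur where the two diagonal entries have opposite signs: (-3, 3), (-1, -1), (-1, 4), (3, 3). Count: 4.

4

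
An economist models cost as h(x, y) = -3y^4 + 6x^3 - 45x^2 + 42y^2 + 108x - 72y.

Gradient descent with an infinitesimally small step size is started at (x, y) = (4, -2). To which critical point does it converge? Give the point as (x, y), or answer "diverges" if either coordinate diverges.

(3, 1)

h is separable, so gradient descent decouples: x follows -∂h/∂x, y follows -∂h/∂y.
∂h/∂x = 18(x - 3)(x - 2); at x=4 this is 36, so x decreases.
∂h/∂y = -12(y - 2)(y - 1)(y + 3); at y=-2 this is -144, so y increases.
x converges to its nearest critical value 3 (a local min of the x-part); y converges to 1. The iterate converges to (3, 1).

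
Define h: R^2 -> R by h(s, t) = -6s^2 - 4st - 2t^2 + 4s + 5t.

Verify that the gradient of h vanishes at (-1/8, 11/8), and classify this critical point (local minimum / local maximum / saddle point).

∇h = (-12s - 4t + 4, -4s - 4t + 5); substituting (-1/8, 11/8) gives ∇h = (0, 0), so (-1/8, 11/8) is indeed a critical point.
The Hessian of h is constant: H = [[-12, -4], [-4, -4]].
det(H) = (-12)·(-4) − (-4)² = 32.
det(H) > 0 and tr(H) = -16 < 0, so H is negative definite and the point is a local maximum.

local maximum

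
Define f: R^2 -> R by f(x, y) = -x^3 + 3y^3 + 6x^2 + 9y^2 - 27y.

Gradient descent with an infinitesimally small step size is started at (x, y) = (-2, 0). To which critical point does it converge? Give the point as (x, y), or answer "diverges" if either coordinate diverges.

f is separable, so gradient descent decouples: x follows -∂f/∂x, y follows -∂f/∂y.
∂f/∂x = -3x(x - 4); at x=-2 this is -36, so x increases.
∂f/∂y = 9(y - 1)(y + 3); at y=0 this is -27, so y increases.
x converges to its nearest critical value 0 (a local min of the x-part); y converges to 1. The iterate converges to (0, 1).

(0, 1)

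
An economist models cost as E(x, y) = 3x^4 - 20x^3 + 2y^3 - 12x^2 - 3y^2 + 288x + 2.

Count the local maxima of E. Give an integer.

1

E separates as a function of x plus a function of y, so ∇E=0 decouples.
∂E/∂x = 12(x - 4)(x - 3)(x + 2) = 0 at x ∈ {-2, 3, 4}; ∂E/∂y = 6y(y - 1) = 0 at y ∈ {0, 1}.
The Hessian is diagonal: diag(E_xx, E_yy). Second derivatives: E_xx(-2)=360, E_xx(3)=-60, E_xx(4)=72; E_yy(0)=-6, E_yy(1)=6.
Local maxima occur where both diagonal entries negative: (3, 0). Count: 1.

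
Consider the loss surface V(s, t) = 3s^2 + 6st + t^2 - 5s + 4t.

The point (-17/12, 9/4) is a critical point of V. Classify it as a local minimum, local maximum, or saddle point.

saddle point

The Hessian of V is constant: H = [[6, 6], [6, 2]].
det(H) = 6·2 − 6² = -24.
Since det(H) < 0, H is indefinite and the critical point is a saddle point.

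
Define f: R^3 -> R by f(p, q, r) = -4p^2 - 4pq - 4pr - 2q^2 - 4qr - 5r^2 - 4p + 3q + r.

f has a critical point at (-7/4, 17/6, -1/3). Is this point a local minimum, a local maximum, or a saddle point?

local maximum

The Hessian is constant: H = [[-8, -4, -4], [-4, -4, -4], [-4, -4, -10]].
Leading principal minors: Δ₁ = -8, Δ₂ = 16, Δ₃ = -96.
The minors alternate sign starting negative (−, +, −), so H is negative definite: a local maximum.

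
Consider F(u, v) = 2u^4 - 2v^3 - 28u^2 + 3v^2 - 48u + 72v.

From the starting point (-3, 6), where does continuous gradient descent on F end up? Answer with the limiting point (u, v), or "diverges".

diverges

F is separable, so gradient descent decouples: u follows -∂F/∂u, v follows -∂F/∂v.
∂F/∂u = 8(u - 3)(u + 1)(u + 2); at u=-3 this is -96, so u increases.
∂F/∂v = -6(v - 4)(v + 3); at v=6 this is -108, so v increases.
The v-coordinate has no critical point in that direction and runs off to infinity.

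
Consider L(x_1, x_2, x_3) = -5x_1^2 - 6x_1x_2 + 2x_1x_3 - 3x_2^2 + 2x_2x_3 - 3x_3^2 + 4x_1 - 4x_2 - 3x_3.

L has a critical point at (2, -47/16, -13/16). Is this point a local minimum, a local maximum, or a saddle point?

local maximum

The Hessian is constant: H = [[-10, -6, 2], [-6, -6, 2], [2, 2, -6]].
Leading principal minors: Δ₁ = -10, Δ₂ = 24, Δ₃ = -128.
The minors alternate sign starting negative (−, +, −), so H is negative definite: a local maximum.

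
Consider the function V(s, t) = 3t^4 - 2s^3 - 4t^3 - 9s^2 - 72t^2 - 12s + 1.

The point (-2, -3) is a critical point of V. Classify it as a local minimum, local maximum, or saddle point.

local minimum

The mixed partial ∂²V/∂s∂t is 0, so the Hessian at any point is diag(V_ss, V_tt) = diag(-6(2s + 3), 12(3t^2 - 2t - 12)).
At (-2, -3): H = diag(6, 252).
Both eigenvalues are positive, so H is positive definite: a local minimum.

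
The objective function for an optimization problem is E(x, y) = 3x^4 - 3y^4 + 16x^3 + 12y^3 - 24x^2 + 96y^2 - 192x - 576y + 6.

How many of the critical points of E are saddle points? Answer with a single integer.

5

E separates as a function of x plus a function of y, so ∇E=0 decouples.
∂E/∂x = 12(x - 2)(x + 2)(x + 4) = 0 at x ∈ {-4, -2, 2}; ∂E/∂y = -12(y - 4)(y - 3)(y + 4) = 0 at y ∈ {-4, 3, 4}.
The Hessian is diagonal: diag(E_xx, E_yy). Second derivatives: E_xx(-4)=144, E_xx(-2)=-96, E_xx(2)=288; E_yy(-4)=-672, E_yy(3)=84, E_yy(4)=-96.
Saddle points occur where the two diagonal entries have opposite signs: (-4, -4), (-4, 4), (-2, 3), (2, -4), (2, 4). Count: 5.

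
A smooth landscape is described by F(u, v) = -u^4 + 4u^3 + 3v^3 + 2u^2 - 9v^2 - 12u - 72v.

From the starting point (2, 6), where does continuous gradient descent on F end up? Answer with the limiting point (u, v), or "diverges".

(1, 4)

F is separable, so gradient descent decouples: u follows -∂F/∂u, v follows -∂F/∂v.
∂F/∂u = -4(u - 3)(u - 1)(u + 1); at u=2 this is 12, so u decreases.
∂F/∂v = 9(v - 4)(v + 2); at v=6 this is 144, so v decreases.
u converges to its nearest critical value 1 (a local min of the u-part); v converges to 4. The iterate converges to (1, 4).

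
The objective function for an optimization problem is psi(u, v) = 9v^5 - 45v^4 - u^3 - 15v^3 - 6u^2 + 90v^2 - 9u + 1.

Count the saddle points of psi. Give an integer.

psi separates as a function of u plus a function of v, so ∇psi=0 decouples.
∂psi/∂u = -3(u + 1)(u + 3) = 0 at u ∈ {-3, -1}; ∂psi/∂v = 45v(v - 4)(v - 1)(v + 1) = 0 at v ∈ {-1, 0, 1, 4}.
The Hessian is diagonal: diag(psi_uu, psi_vv). Second derivatives: psi_uu(-3)=6, psi_uu(-1)=-6; psi_vv(-1)=-450, psi_vv(0)=180, psi_vv(1)=-270, psi_vv(4)=2700.
Saddle points occur where the two diagonal entries have opposite signs: (-3, -1), (-3, 1), (-1, 0), (-1, 4). Count: 4.

4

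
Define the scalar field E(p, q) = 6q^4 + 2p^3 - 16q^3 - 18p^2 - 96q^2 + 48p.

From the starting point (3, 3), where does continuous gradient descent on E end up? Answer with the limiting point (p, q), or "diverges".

E is separable, so gradient descent decouples: p follows -∂E/∂p, q follows -∂E/∂q.
∂E/∂p = 6(p - 4)(p - 2); at p=3 this is -6, so p increases.
∂E/∂q = 24q(q - 4)(q + 2); at q=3 this is -360, so q increases.
p converges to its nearest critical value 4 (a local min of the p-part); q converges to 4. The iterate converges to (4, 4).

(4, 4)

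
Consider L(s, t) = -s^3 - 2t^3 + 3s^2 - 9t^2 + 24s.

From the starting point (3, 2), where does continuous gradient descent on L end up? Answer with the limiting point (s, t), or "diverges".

diverges

L is separable, so gradient descent decouples: s follows -∂L/∂s, t follows -∂L/∂t.
∂L/∂s = -3(s - 4)(s + 2); at s=3 this is 15, so s decreases.
∂L/∂t = -6t(t + 3); at t=2 this is -60, so t increases.
The t-coordinate has no critical point in that direction and runs off to infinity.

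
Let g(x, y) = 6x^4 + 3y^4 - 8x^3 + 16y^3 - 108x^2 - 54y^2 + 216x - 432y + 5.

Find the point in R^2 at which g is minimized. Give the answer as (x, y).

g(x,y) separates as P(x) + Q(y) + 5, so its minimum is min P + min Q + 5.
P'(x) = 24(x - 3)(x - 1)(x + 3) vanishes at x ∈ {-3, 1, 3}; Q'(y) = 12(y - 3)(y + 3)(y + 4) vanishes at y ∈ {-4, -3, 3}.
Local minima of P (where P''>0): P(-3)=-918, P(3)=-54. Local minima of Q: Q(-4)=608, Q(3)=-1107.
So the global minimum of g is P(-3) + Q(3) + 5 = -918 − 1107 + 5 = -2020, attained at (-3, 3).

(-3, 3)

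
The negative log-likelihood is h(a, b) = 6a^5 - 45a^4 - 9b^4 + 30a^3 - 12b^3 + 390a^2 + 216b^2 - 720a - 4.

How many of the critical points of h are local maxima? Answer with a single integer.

h separates as a function of a plus a function of b, so ∇h=0 decouples.
∂h/∂a = 30(a - 4)(a - 3)(a - 1)(a + 2) = 0 at a ∈ {-2, 1, 3, 4}; ∂h/∂b = -36b(b - 3)(b + 4) = 0 at b ∈ {-4, 0, 3}.
The Hessian is diagonal: diag(h_aa, h_bb). Second derivatives: h_aa(-2)=-2700, h_aa(1)=540, h_aa(3)=-300, h_aa(4)=540; h_bb(-4)=-1008, h_bb(0)=432, h_bb(3)=-756.
Local maxima occur where both diagonal entries negative: (-2, -4), (-2, 3), (3, -4), (3, 3). Count: 4.

4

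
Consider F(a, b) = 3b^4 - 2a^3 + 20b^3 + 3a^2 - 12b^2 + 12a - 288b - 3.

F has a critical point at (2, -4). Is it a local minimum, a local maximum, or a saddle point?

saddle point

The mixed partial ∂²F/∂a∂b is 0, so the Hessian at any point is diag(F_aa, F_bb) = diag(6(-2a + 1), 12(3b^2 + 10b - 2)).
At (2, -4): H = diag(-18, 72).
The eigenvalues have opposite signs, so H is indefinite: a saddle point.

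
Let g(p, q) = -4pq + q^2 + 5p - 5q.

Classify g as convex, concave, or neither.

neither

g is quadratic, so its Hessian is the constant matrix H = [[0, -4], [-4, 2]].
det(H) = -16, tr(H) = 2.
det(H) < 0, so H is indefinite: neither convex nor concave.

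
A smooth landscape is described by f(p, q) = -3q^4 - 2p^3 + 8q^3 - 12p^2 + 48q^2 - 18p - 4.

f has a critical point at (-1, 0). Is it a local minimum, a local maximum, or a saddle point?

The mixed partial ∂²f/∂p∂q is 0, so the Hessian at any point is diag(f_pp, f_qq) = diag(-12(p + 2), 12(-3q^2 + 4q + 8)).
At (-1, 0): H = diag(-12, 96).
The eigenvalues have opposite signs, so H is indefinite: a saddle point.

saddle point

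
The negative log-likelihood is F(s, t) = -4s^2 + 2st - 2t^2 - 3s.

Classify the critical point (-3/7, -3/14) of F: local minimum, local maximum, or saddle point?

local maximum

The Hessian of F is constant: H = [[-8, 2], [2, -4]].
det(H) = (-8)·(-4) − 2² = 28.
det(H) > 0 and tr(H) = -12 < 0, so H is negative definite and the point is a local maximum.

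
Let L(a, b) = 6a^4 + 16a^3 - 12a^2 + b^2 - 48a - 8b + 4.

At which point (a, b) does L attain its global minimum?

(1, 4)

L(a,b) separates as P(a) + Q(b) + 4, so its minimum is min P + min Q + 4.
P'(a) = 24(a - 1)(a + 1)(a + 2) vanishes at a ∈ {-2, -1, 1}; Q'(b) = 2b - 8 vanishes at b ∈ {4}.
Local minima of P (where P''>0): P(-2)=16, P(1)=-38. Local minima of Q: Q(4)=-16.
So the global minimum of L is P(1) + Q(4) + 4 = -38 − 16 + 4 = -50, attained at (1, 4).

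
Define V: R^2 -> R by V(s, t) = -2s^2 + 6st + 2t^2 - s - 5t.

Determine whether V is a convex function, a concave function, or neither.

V is quadratic, so its Hessian is the constant matrix H = [[-4, 6], [6, 4]].
det(H) = -52, tr(H) = 0.
det(H) < 0, so H is indefinite: neither convex nor concave.

neither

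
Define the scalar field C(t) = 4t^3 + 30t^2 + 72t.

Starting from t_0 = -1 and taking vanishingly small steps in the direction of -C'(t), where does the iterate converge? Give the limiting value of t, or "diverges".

-2

C'(t) = 12(t + 2)(t + 3), so C'(-1) = 24.
Gradient descent moves in the -C' direction, i.e. t is decreasing.
The nearest critical point in that direction is t = -2, where C'' = 12 > 0 (a local minimum). The iterate converges there.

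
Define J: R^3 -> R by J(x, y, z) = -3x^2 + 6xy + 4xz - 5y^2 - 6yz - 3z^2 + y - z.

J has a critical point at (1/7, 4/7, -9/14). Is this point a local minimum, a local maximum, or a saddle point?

The Hessian is constant: H = [[-6, 6, 4], [6, -10, -6], [4, -6, -6]].
Leading principal minors: Δ₁ = -6, Δ₂ = 24, Δ₃ = -56.
The minors alternate sign starting negative (−, +, −), so H is negative definite: a local maximum.

local maximum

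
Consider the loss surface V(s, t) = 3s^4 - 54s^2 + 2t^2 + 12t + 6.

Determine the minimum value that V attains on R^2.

-255

V(s,t) separates as P(s) + Q(t) + 6, so its minimum is min P + min Q + 6.
P'(s) = 12s(s - 3)(s + 3) vanishes at s ∈ {-3, 0, 3}; Q'(t) = 4(t + 3) vanishes at t ∈ {-3}.
Local minima of P (where P''>0): P(-3)=-243, P(3)=-243. Local minima of Q: Q(-3)=-18.
So the global minimum of V is P(-3) + Q(-3) + 6 = -243 − 18 + 6 = -255, attained at (-3, -3).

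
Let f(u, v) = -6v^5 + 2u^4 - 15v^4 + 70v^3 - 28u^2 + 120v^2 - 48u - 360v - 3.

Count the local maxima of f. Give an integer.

2

f separates as a function of u plus a function of v, so ∇f=0 decouples.
∂f/∂u = 8(u - 3)(u + 1)(u + 2) = 0 at u ∈ {-2, -1, 3}; ∂f/∂v = -30(v - 2)(v - 1)(v + 2)(v + 3) = 0 at v ∈ {-3, -2, 1, 2}.
The Hessian is diagonal: diag(f_uu, f_vv). Second derivatives: f_uu(-2)=40, f_uu(-1)=-32, f_uu(3)=160; f_vv(-3)=600, f_vv(-2)=-360, f_vv(1)=360, f_vv(2)=-600.
Local maxima occur where both diagonal entries negative: (-1, -2), (-1, 2). Count: 2.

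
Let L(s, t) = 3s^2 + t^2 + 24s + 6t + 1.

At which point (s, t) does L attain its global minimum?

(-4, -3)

L(s,t) separates as P(s) + Q(t) + 1, so its minimum is min P + min Q + 1.
P'(s) = 6s + 24 vanishes at s ∈ {-4}; Q'(t) = 2(t + 3) vanishes at t ∈ {-3}.
Local minima of P (where P''>0): P(-4)=-48. Local minima of Q: Q(-3)=-9.
So the global minimum of L is P(-4) + Q(-3) + 1 = -48 − 9 + 1 = -56, attained at (-4, -3).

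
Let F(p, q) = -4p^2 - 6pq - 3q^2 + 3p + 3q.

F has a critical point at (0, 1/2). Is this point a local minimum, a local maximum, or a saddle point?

local maximum

The Hessian of F is constant: H = [[-8, -6], [-6, -6]].
det(H) = (-8)·(-6) − (-6)² = 12.
det(H) > 0 and tr(H) = -14 < 0, so H is negative definite and the point is a local maximum.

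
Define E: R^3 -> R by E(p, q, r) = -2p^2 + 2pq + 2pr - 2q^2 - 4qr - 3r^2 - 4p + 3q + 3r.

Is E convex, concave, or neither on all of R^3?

E is quadratic, so its Hessian is the constant matrix H = [[-4, 2, 2], [2, -4, -4], [2, -4, -6]].
Leading principal minors: -4, 12, -24.
Signs alternate −, +, − ⇒ H ≺ 0 ⇒ concave.

concave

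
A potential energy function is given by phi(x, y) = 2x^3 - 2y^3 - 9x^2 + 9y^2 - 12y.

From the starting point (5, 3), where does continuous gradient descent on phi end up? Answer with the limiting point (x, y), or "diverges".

diverges

phi is separable, so gradient descent decouples: x follows -∂phi/∂x, y follows -∂phi/∂y.
∂phi/∂x = 6x(x - 3); at x=5 this is 60, so x decreases.
∂phi/∂y = -6(y - 2)(y - 1); at y=3 this is -12, so y increases.
The y-coordinate has no critical point in that direction and runs off to infinity.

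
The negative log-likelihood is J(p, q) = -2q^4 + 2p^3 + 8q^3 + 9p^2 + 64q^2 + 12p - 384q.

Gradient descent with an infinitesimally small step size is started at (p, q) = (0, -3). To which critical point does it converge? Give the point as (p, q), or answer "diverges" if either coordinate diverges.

(-1, 3)

J is separable, so gradient descent decouples: p follows -∂J/∂p, q follows -∂J/∂q.
∂J/∂p = 6(p + 1)(p + 2); at p=0 this is 12, so p decreases.
∂J/∂q = -8(q - 4)(q - 3)(q + 4); at q=-3 this is -336, so q increases.
p converges to its nearest critical value -1 (a local min of the p-part); q converges to 3. The iterate converges to (-1, 3).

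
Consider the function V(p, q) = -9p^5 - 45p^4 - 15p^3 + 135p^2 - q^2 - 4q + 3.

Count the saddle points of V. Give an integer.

V separates as a function of p plus a function of q, so ∇V=0 decouples.
∂V/∂p = -45p(p - 1)(p + 2)(p + 3) = 0 at p ∈ {-3, -2, 0, 1}; ∂V/∂q = -2(q + 2) = 0 at q ∈ {-2}.
The Hessian is diagonal: diag(V_pp, V_qq). Second derivatives: V_pp(-3)=540, V_pp(-2)=-270, V_pp(0)=270, V_pp(1)=-540; V_qq(-2)=-2.
Saddle points occur where the two diagonal entries have opposite signs: (-3, -2), (0, -2). Count: 2.

2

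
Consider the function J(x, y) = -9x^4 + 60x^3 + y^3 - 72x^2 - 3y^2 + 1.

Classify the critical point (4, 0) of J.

The mixed partial ∂²J/∂x∂y is 0, so the Hessian at any point is diag(J_xx, J_yy) = diag(36(-3x^2 + 10x - 4), 6(y - 1)).
At (4, 0): H = diag(-432, -6).
Both eigenvalues are negative, so H is negative definite: a local maximum.

local maximum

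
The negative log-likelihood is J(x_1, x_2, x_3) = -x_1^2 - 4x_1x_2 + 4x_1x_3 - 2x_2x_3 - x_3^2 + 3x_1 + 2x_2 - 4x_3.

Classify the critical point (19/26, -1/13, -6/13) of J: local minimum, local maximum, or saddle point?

The Hessian is constant: H = [[-2, -4, 4], [-4, 0, -2], [4, -2, -2]].
Leading principal minors: Δ₁ = -2, Δ₂ = -16, Δ₃ = 104.
The minors fit neither the all-positive nor the alternating-sign pattern, so H is indefinite: a saddle point.

saddle point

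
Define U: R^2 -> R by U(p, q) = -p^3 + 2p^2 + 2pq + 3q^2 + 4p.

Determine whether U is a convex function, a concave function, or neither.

neither

The term -p^3 is cubic, so the Hessian is not constant.
∂²U/∂p² = -6p + 4, which takes both signs as p varies (negative for sufficiently large p). A diagonal entry of the Hessian changing sign means the Hessian is neither positive- nor negative-semidefinite on all of R^2.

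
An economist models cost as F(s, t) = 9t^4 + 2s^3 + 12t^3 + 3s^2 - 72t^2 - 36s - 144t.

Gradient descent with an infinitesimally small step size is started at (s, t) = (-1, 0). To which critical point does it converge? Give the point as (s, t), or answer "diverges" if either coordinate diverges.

(2, 2)

F is separable, so gradient descent decouples: s follows -∂F/∂s, t follows -∂F/∂t.
∂F/∂s = 6(s - 2)(s + 3); at s=-1 this is -36, so s increases.
∂F/∂t = 36(t - 2)(t + 1)(t + 2); at t=0 this is -144, so t increases.
s converges to its nearest critical value 2 (a local min of the s-part); t converges to 2. The iterate converges to (2, 2).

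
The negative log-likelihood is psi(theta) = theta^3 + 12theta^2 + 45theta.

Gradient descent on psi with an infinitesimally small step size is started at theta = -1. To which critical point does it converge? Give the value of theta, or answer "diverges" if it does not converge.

-3

psi'(theta) = 3(theta + 3)(theta + 5), so psi'(-1) = 24.
Gradient descent moves in the -psi' direction, i.e. theta is decreasing.
The nearest critical point in that direction is theta = -3, where psi'' = 6 > 0 (a local minimum). The iterate converges there.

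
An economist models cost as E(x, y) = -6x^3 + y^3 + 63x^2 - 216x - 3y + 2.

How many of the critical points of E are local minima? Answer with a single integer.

E separates as a function of x plus a function of y, so ∇E=0 decouples.
∂E/∂x = -18(x - 4)(x - 3) = 0 at x ∈ {3, 4}; ∂E/∂y = 3(y - 1)(y + 1) = 0 at y ∈ {-1, 1}.
The Hessian is diagonal: diag(E_xx, E_yy). Second derivatives: E_xx(3)=18, E_xx(4)=-18; E_yy(-1)=-6, E_yy(1)=6.
Local minima occur where both diagonal entries positive: (3, 1). Count: 1.

1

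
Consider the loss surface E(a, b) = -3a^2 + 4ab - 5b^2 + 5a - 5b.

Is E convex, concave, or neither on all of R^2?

E is quadratic, so its Hessian is the constant matrix H = [[-6, 4], [4, -10]].
det(H) = 44, tr(H) = -16.
det(H) > 0 and tr(H) < 0, so H is negative definite everywhere: concave.

concave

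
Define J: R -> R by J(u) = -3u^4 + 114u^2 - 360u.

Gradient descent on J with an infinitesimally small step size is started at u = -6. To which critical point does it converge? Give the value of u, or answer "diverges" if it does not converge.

J'(u) = -12(u - 3)(u - 2)(u + 5), so J'(-6) = 864.
Gradient descent moves in the -J' direction, i.e. u is decreasing.
There is no critical point below u=-6, and J' keeps the same sign, so the iterate runs off to −∞.

diverges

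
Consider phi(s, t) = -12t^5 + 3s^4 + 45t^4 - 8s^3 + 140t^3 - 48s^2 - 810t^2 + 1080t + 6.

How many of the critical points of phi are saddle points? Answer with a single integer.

6

phi separates as a function of s plus a function of t, so ∇phi=0 decouples.
∂phi/∂s = 12s(s - 4)(s + 2) = 0 at s ∈ {-2, 0, 4}; ∂phi/∂t = -60(t - 3)(t - 2)(t - 1)(t + 3) = 0 at t ∈ {-3, 1, 2, 3}.
The Hessian is diagonal: diag(phi_ss, phi_tt). Second derivatives: phi_ss(-2)=144, phi_ss(0)=-96, phi_ss(4)=288; phi_tt(-3)=7200, phi_tt(1)=-480, phi_tt(2)=300, phi_tt(3)=-720.
Saddle points occur where the two diagonal entries have opposite signs: (-2, 1), (-2, 3), (0, -3), (0, 2), (4, 1), (4, 3). Count: 6.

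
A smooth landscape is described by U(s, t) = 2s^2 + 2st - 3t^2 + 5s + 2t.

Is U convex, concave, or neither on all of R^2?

neither

U is quadratic, so its Hessian is the constant matrix H = [[4, 2], [2, -6]].
det(H) = -28, tr(H) = -2.
det(H) < 0, so H is indefinite: neither convex nor concave.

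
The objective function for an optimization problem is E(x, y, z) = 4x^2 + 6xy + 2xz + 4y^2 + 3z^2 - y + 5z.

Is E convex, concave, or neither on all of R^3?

convex

E is quadratic, so its Hessian is the constant matrix H = [[8, 6, 2], [6, 8, 0], [2, 0, 6]].
Leading principal minors: 8, 28, 136.
All positive ⇒ H ≻ 0 ⇒ convex.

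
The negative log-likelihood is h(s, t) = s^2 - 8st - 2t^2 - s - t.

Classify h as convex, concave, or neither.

neither

h is quadratic, so its Hessian is the constant matrix H = [[2, -8], [-8, -4]].
det(H) = -72, tr(H) = -2.
det(H) < 0, so H is indefinite: neither convex nor concave.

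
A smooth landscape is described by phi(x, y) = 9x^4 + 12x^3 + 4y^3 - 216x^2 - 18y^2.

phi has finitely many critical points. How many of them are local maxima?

1

phi separates as a function of x plus a function of y, so ∇phi=0 decouples.
∂phi/∂x = 36x(x - 3)(x + 4) = 0 at x ∈ {-4, 0, 3}; ∂phi/∂y = 12y(y - 3) = 0 at y ∈ {0, 3}.
The Hessian is diagonal: diag(phi_xx, phi_yy). Second derivatives: phi_xx(-4)=1008, phi_xx(0)=-432, phi_xx(3)=756; phi_yy(0)=-36, phi_yy(3)=36.
Local maxima occur where both diagonal entries negative: (0, 0). Count: 1.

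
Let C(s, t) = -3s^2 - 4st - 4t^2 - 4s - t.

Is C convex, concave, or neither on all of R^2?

concave

C is quadratic, so its Hessian is the constant matrix H = [[-6, -4], [-4, -8]].
det(H) = 32, tr(H) = -14.
det(H) > 0 and tr(H) < 0, so H is negative definite everywhere: concave.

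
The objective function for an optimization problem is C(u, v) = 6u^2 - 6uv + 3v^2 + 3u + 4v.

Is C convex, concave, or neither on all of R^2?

convex

C is quadratic, so its Hessian is the constant matrix H = [[12, -6], [-6, 6]].
det(H) = 36, tr(H) = 18.
det(H) > 0 and tr(H) > 0, so H is positive definite everywhere: convex.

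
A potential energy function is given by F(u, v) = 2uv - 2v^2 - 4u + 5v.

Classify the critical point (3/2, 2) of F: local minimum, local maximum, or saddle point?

The Hessian of F is constant: H = [[0, 2], [2, -4]].
det(H) = 0·(-4) − 2² = -4.
Since det(H) < 0, H is indefinite and the critical point is a saddle point.

saddle point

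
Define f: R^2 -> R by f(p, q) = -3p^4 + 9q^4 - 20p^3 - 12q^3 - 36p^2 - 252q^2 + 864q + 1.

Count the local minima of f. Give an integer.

2

f separates as a function of p plus a function of q, so ∇f=0 decouples.
∂f/∂p = -12p(p + 2)(p + 3) = 0 at p ∈ {-3, -2, 0}; ∂f/∂q = 36(q - 3)(q - 2)(q + 4) = 0 at q ∈ {-4, 2, 3}.
The Hessian is diagonal: diag(f_pp, f_qq). Second derivatives: f_pp(-3)=-36, f_pp(-2)=24, f_pp(0)=-72; f_qq(-4)=1512, f_qq(2)=-216, f_qq(3)=252.
Local minima occur where both diagonal entries positive: (-2, -4), (-2, 3). Count: 2.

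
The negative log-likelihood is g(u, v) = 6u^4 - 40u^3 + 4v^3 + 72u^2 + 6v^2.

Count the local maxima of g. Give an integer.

1

g separates as a function of u plus a function of v, so ∇g=0 decouples.
∂g/∂u = 24u(u - 3)(u - 2) = 0 at u ∈ {0, 2, 3}; ∂g/∂v = 12v(v + 1) = 0 at v ∈ {-1, 0}.
The Hessian is diagonal: diag(g_uu, g_vv). Second derivatives: g_uu(0)=144, g_uu(2)=-48, g_uu(3)=72; g_vv(-1)=-12, g_vv(0)=12.
Local maxima occur where both diagonal entries negative: (2, -1). Count: 1.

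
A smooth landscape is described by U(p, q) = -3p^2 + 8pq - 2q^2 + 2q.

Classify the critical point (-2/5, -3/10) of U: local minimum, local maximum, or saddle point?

The Hessian of U is constant: H = [[-6, 8], [8, -4]].
det(H) = (-6)·(-4) − 8² = -40.
Since det(H) < 0, H is indefinite and the critical point is a saddle point.

saddle point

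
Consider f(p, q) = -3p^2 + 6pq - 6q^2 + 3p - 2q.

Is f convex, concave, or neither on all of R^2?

concave

f is quadratic, so its Hessian is the constant matrix H = [[-6, 6], [6, -12]].
det(H) = 36, tr(H) = -18.
det(H) > 0 and tr(H) < 0, so H is negative definite everywhere: concave.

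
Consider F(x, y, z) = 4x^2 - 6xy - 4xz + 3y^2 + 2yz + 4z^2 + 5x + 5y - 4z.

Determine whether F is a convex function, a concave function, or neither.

F is quadratic, so its Hessian is the constant matrix H = [[8, -6, -4], [-6, 6, 2], [-4, 2, 8]].
Leading principal minors: 8, 12, 64.
All positive ⇒ H ≻ 0 ⇒ convex.

convex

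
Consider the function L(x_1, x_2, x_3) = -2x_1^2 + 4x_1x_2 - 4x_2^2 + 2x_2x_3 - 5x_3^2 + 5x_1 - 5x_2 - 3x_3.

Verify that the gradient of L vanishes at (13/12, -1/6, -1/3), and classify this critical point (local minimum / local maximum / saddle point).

local maximum

∇L = (-4x_1 + 4x_2 + 5, 4x_1 - 8x_2 + 2x_3 - 5, 2x_2 - 10x_3 - 3); substituting (13/12, -1/6, -1/3) gives ∇L = (0, 0, 0), so (13/12, -1/6, -1/3) is indeed a critical point.
The Hessian is constant: H = [[-4, 4, 0], [4, -8, 2], [0, 2, -10]].
Leading principal minors: Δ₁ = -4, Δ₂ = 16, Δ₃ = -144.
The minors alternate sign starting negative (−, +, −), so H is negative definite: a local maximum.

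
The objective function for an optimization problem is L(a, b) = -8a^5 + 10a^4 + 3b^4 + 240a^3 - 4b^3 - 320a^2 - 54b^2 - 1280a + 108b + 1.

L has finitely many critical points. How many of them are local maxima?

2

L separates as a function of a plus a function of b, so ∇L=0 decouples.
∂L/∂a = -40(a - 4)(a - 2)(a + 1)(a + 4) = 0 at a ∈ {-4, -1, 2, 4}; ∂L/∂b = 12(b - 3)(b - 1)(b + 3) = 0 at b ∈ {-3, 1, 3}.
The Hessian is diagonal: diag(L_aa, L_bb). Second derivatives: L_aa(-4)=5760, L_aa(-1)=-1800, L_aa(2)=1440, L_aa(4)=-3200; L_bb(-3)=288, L_bb(1)=-96, L_bb(3)=144.
Local maxima occur where both diagonal entries negative: (-1, 1), (4, 1). Count: 2.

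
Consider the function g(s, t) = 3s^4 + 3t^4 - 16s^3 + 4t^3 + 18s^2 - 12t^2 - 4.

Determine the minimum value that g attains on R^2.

g(s,t) separates as P(s) + Q(t) − 4, so its minimum is min P + min Q − 4.
P'(s) = 12s(s - 3)(s - 1) vanishes at s ∈ {0, 1, 3}; Q'(t) = 12t(t - 1)(t + 2) vanishes at t ∈ {-2, 0, 1}.
Local minima of P (where P''>0): P(0)=0, P(3)=-27. Local minima of Q: Q(-2)=-32, Q(1)=-5.
So the global minimum of g is P(3) + Q(-2) − 4 = -27 − 32 − 4 = -63, attained at (3, -2).

-63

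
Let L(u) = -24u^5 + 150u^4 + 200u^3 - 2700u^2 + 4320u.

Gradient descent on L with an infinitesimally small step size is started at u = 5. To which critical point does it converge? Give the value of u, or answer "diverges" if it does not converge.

diverges

L'(u) = -120(u - 4)(u - 3)(u - 1)(u + 3), so L'(5) = -7680.
Gradient descent moves in the -L' direction, i.e. u is increasing.
There is no critical point above u=5, and L' keeps the same sign, so the iterate runs off to +∞.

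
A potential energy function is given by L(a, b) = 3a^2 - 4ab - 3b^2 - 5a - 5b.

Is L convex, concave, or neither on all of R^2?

L is quadratic, so its Hessian is the constant matrix H = [[6, -4], [-4, -6]].
det(H) = -52, tr(H) = 0.
det(H) < 0, so H is indefinite: neither convex nor concave.

neither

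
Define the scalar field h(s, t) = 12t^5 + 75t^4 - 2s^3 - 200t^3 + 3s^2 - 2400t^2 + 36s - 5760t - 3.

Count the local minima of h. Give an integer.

2

h separates as a function of s plus a function of t, so ∇h=0 decouples.
∂h/∂s = -6(s - 3)(s + 2) = 0 at s ∈ {-2, 3}; ∂h/∂t = 60(t - 4)(t + 2)(t + 3)(t + 4) = 0 at t ∈ {-4, -3, -2, 4}.
The Hessian is diagonal: diag(h_ss, h_tt). Second derivatives: h_ss(-2)=30, h_ss(3)=-30; h_tt(-4)=-960, h_tt(-3)=420, h_tt(-2)=-720, h_tt(4)=20160.
Local minima occur where both diagonal entries positive: (-2, -3), (-2, 4). Count: 2.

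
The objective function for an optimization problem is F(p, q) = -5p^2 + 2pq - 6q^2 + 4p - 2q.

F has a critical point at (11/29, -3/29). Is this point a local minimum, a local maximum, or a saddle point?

The Hessian of F is constant: H = [[-10, 2], [2, -12]].
det(H) = (-10)·(-12) − 2² = 116.
det(H) > 0 and tr(H) = -22 < 0, so H is negative definite and the point is a local maximum.

local maximum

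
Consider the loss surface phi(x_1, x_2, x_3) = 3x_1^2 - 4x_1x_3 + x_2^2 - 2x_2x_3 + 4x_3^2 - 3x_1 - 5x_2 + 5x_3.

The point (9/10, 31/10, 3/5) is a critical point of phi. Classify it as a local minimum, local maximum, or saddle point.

local minimum

The Hessian is constant: H = [[6, 0, -4], [0, 2, -2], [-4, -2, 8]].
Leading principal minors: Δ₁ = 6, Δ₂ = 12, Δ₃ = 40.
All leading minors are positive, so H is positive definite: a local minimum.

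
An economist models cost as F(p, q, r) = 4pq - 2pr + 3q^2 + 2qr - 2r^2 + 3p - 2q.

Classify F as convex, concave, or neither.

neither

F is quadratic, so its Hessian is the constant matrix H = [[0, 4, -2], [4, 6, 2], [-2, 2, -4]].
Leading principal minors: 0, -16, 8.
Neither pattern holds ⇒ H is indefinite ⇒ neither convex nor concave.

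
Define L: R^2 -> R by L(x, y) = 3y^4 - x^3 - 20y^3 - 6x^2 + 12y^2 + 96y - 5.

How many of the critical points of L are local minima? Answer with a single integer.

2

L separates as a function of x plus a function of y, so ∇L=0 decouples.
∂L/∂x = -3x(x + 4) = 0 at x ∈ {-4, 0}; ∂L/∂y = 12(y - 4)(y - 2)(y + 1) = 0 at y ∈ {-1, 2, 4}.
The Hessian is diagonal: diag(L_xx, L_yy). Second derivatives: L_xx(-4)=12, L_xx(0)=-12; L_yy(-1)=180, L_yy(2)=-72, L_yy(4)=120.
Local minima occur where both diagonal entries positive: (-4, -1), (-4, 4). Count: 2.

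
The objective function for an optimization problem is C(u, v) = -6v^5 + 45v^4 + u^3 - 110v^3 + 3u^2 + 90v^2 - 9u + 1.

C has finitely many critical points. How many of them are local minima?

C separates as a function of u plus a function of v, so ∇C=0 decouples.
∂C/∂u = 3(u - 1)(u + 3) = 0 at u ∈ {-3, 1}; ∂C/∂v = -30v(v - 3)(v - 2)(v - 1) = 0 at v ∈ {0, 1, 2, 3}.
The Hessian is diagonal: diag(C_uu, C_vv). Second derivatives: C_uu(-3)=-12, C_uu(1)=12; C_vv(0)=180, C_vv(1)=-60, C_vv(2)=60, C_vv(3)=-180.
Local minima occur where both diagonal entries positive: (1, 0), (1, 2). Count: 2.

2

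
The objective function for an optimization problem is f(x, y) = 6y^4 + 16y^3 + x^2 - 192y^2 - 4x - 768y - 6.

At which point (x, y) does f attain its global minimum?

(2, 4)

f(x,y) separates as P(x) + Q(y) − 6, so its minimum is min P + min Q − 6.
P'(x) = 2x - 4 vanishes at x ∈ {2}; Q'(y) = 24(y - 4)(y + 2)(y + 4) vanishes at y ∈ {-4, -2, 4}.
Local minima of P (where P''>0): P(2)=-4. Local minima of Q: Q(-4)=512, Q(4)=-3584.
So the global minimum of f is P(2) + Q(4) − 6 = -4 − 3584 − 6 = -3594, attained at (2, 4).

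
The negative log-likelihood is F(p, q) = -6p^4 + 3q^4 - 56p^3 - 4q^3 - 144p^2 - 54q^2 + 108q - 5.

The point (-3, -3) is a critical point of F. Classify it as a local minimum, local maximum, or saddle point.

The mixed partial ∂²F/∂p∂q is 0, so the Hessian at any point is diag(F_pp, F_qq) = diag(-24(3p^2 + 14p + 12), 12(3q^2 - 2q - 9)).
At (-3, -3): H = diag(72, 288).
Both eigenvalues are positive, so H is positive definite: a local minimum.

local minimum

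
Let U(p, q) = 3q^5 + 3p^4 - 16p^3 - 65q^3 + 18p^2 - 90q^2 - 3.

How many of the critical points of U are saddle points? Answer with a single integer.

6

U separates as a function of p plus a function of q, so ∇U=0 decouples.
∂U/∂p = 12p(p - 3)(p - 1) = 0 at p ∈ {0, 1, 3}; ∂U/∂q = 15q(q - 4)(q + 1)(q + 3) = 0 at q ∈ {-3, -1, 0, 4}.
The Hessian is diagonal: diag(U_pp, U_qq). Second derivatives: U_pp(0)=36, U_pp(1)=-24, U_pp(3)=72; U_qq(-3)=-630, U_qq(-1)=150, U_qq(0)=-180, U_qq(4)=2100.
Saddle points occur where the two diagonal entries have opposite signs: (0, -3), (0, 0), (1, -1), (1, 4), (3, -3), (3, 0). Count: 6.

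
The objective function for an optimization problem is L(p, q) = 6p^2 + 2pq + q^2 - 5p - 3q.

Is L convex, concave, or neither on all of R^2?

L is quadratic, so its Hessian is the constant matrix H = [[12, 2], [2, 2]].
det(H) = 20, tr(H) = 14.
det(H) > 0 and tr(H) > 0, so H is positive definite everywhere: convex.

convex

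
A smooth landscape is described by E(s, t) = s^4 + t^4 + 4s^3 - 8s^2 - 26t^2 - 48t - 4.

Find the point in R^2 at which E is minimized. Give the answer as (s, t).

E(s,t) separates as P(s) + Q(t) − 4, so its minimum is min P + min Q − 4.
P'(s) = 4s(s - 1)(s + 4) vanishes at s ∈ {-4, 0, 1}; Q'(t) = 4(t - 4)(t + 1)(t + 3) vanishes at t ∈ {-3, -1, 4}.
Local minima of P (where P''>0): P(-4)=-128, P(1)=-3. Local minima of Q: Q(-3)=-9, Q(4)=-352.
So the global minimum of E is P(-4) + Q(4) − 4 = -128 − 352 − 4 = -484, attained at (-4, 4).

(-4, 4)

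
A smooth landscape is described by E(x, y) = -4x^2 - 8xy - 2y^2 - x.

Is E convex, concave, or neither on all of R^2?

neither

E is quadratic, so its Hessian is the constant matrix H = [[-8, -8], [-8, -4]].
det(H) = -32, tr(H) = -12.
det(H) < 0, so H is indefinite: neither convex nor concave.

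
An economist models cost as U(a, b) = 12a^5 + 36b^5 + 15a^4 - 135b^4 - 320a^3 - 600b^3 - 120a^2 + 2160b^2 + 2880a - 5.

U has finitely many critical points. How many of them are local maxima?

U separates as a function of a plus a function of b, so ∇U=0 decouples.
∂U/∂a = 60(a - 3)(a - 2)(a + 2)(a + 4) = 0 at a ∈ {-4, -2, 2, 3}; ∂U/∂b = 180b(b - 4)(b - 2)(b + 3) = 0 at b ∈ {-3, 0, 2, 4}.
The Hessian is diagonal: diag(U_aa, U_bb). Second derivatives: U_aa(-4)=-5040, U_aa(-2)=2400, U_aa(2)=-1440, U_aa(3)=2100; U_bb(-3)=-18900, U_bb(0)=4320, U_bb(2)=-3600, U_bb(4)=10080.
Local maxima occur where both diagonal entries negative: (-4, -3), (-4, 2), (2, -3), (2, 2). Count: 4.

4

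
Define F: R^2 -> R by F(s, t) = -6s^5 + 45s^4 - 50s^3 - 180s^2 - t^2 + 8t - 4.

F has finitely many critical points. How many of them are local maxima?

2

F separates as a function of s plus a function of t, so ∇F=0 decouples.
∂F/∂s = -30s(s - 4)(s - 3)(s + 1) = 0 at s ∈ {-1, 0, 3, 4}; ∂F/∂t = -2(t - 4) = 0 at t ∈ {4}.
The Hessian is diagonal: diag(F_ss, F_tt). Second derivatives: F_ss(-1)=600, F_ss(0)=-360, F_ss(3)=360, F_ss(4)=-600; F_tt(4)=-2.
Local maxima occur where both diagonal entries negative: (0, 4), (4, 4). Count: 2.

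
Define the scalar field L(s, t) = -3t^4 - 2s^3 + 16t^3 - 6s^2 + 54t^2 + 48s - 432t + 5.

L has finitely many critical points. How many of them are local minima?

1

L separates as a function of s plus a function of t, so ∇L=0 decouples.
∂L/∂s = -6(s - 2)(s + 4) = 0 at s ∈ {-4, 2}; ∂L/∂t = -12(t - 4)(t - 3)(t + 3) = 0 at t ∈ {-3, 3, 4}.
The Hessian is diagonal: diag(L_ss, L_tt). Second derivatives: L_ss(-4)=36, L_ss(2)=-36; L_tt(-3)=-504, L_tt(3)=72, L_tt(4)=-84.
Local minima occur where both diagonal entries positive: (-4, 3). Count: 1.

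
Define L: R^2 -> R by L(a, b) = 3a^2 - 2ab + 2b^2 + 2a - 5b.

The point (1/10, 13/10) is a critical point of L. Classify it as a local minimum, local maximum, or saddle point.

The Hessian of L is constant: H = [[6, -2], [-2, 4]].
det(H) = 6·4 − (-2)² = 20.
det(H) > 0 and tr(H) = 10 > 0, so H is positive definite and the point is a local minimum.

local minimum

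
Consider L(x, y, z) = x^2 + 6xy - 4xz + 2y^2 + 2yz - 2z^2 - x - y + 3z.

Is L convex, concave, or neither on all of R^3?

L is quadratic, so its Hessian is the constant matrix H = [[2, 6, -4], [6, 4, 2], [-4, 2, -4]].
Leading principal minors: 2, -28, -56.
Neither pattern holds ⇒ H is indefinite ⇒ neither convex nor concave.

neither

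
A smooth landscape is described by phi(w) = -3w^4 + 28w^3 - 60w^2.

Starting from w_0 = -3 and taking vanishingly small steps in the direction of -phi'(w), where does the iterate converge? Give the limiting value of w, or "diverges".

phi'(w) = -12w(w - 5)(w - 2), so phi'(-3) = 1440.
Gradient descent moves in the -phi' direction, i.e. w is decreasing.
There is no critical point below w=-3, and phi' keeps the same sign, so the iterate runs off to −∞.

diverges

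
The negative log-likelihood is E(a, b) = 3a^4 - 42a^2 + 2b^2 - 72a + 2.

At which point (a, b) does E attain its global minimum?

(3, 0)

E(a,b) separates as P(a) + Q(b) + 2, so its minimum is min P + min Q + 2.
P'(a) = 12(a - 3)(a + 1)(a + 2) vanishes at a ∈ {-2, -1, 3}; Q'(b) = 4b vanishes at b ∈ {0}.
Local minima of P (where P''>0): P(-2)=24, P(3)=-351. Local minima of Q: Q(0)=0.
So the global minimum of E is P(3) + Q(0) + 2 = -351 + 0 + 2 = -349, attained at (3, 0).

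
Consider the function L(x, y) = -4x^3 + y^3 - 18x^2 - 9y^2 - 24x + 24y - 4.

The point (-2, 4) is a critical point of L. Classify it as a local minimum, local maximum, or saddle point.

local minimum

The mixed partial ∂²L/∂x∂y is 0, so the Hessian at any point is diag(L_xx, L_yy) = diag(-12(2x + 3), 6(y - 3)).
At (-2, 4): H = diag(12, 6).
Both eigenvalues are positive, so H is positive definite: a local minimum.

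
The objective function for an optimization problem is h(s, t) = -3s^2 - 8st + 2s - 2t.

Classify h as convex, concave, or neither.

neither

h is quadratic, so its Hessian is the constant matrix H = [[-6, -8], [-8, 0]].
det(H) = -64, tr(H) = -6.
det(H) < 0, so H is indefinite: neither convex nor concave.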